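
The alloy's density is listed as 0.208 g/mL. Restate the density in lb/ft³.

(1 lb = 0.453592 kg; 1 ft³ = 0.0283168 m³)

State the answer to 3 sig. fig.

0.208 g/mL × 0.001 kg/g ÷ 10⁻⁶ m³/mL = 208 kg/m³
208 kg/m³ ÷ 0.453592 kg/lb × 0.0283168 m³/ft³ = 12.985 lb/ft³

13.0 lb/ft³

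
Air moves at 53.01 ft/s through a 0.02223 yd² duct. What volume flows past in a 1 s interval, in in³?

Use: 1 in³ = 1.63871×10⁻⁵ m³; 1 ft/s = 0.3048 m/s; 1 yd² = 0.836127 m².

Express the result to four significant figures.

53.01 ft/s × 0.3048 = 16.1574 m/s
0.02223 yd² × 0.836127 = 0.0185871 m²
V = v × A × t = 16.1574 m/s × 0.0185871 m² × 1 s = 0.300319 m³
0.300319 m³ ÷ (1.63871×10⁻⁵ m³/in³) = 18326.5 in³

1.833×10⁴ in³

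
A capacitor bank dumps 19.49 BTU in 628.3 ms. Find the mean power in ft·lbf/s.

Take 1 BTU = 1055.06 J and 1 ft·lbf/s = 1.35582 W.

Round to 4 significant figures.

19.49 BTU × 1055.06 = 20563.1 J
628.3 ms × 0.001 = 0.6283 s
P = E / t = 20563.1 J / 0.6283 s = 32728.2 W
32728.2 W ÷ (1.35582 W/ft·lbf/s) = 24139 ft·lbf/s

2.414×10⁴ ft·lbf/s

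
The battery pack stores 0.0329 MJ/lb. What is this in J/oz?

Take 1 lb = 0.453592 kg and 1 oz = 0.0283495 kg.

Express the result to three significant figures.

2060 J/oz

0.0329 MJ/lb × 1000000 J/MJ ÷ 0.453592 kg/lb = 72532.1 J/kg
72532.1 J/kg × 0.0283495 kg/oz = 2056.25 J/oz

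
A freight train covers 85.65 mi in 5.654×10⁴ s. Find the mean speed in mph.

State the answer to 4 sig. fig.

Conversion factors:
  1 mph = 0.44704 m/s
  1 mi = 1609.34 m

5.453 mph

85.65 mi × 1609.34 → 137840 m
v = d / t = 137840 m / 56540 s = 2.43792 m/s
2.43792 m/s ÷ (0.44704 m/s/mph) = 5.45347 mph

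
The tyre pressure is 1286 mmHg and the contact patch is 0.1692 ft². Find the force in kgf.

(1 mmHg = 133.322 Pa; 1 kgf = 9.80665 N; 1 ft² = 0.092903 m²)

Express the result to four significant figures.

1286 mmHg × 133.322 = 171452 Pa
0.1692 ft² × 0.092903 = 0.0157192 m²
F = P × A = 171452 Pa × 0.0157192 m² = 2695.09 N
2695.09 N ÷ (9.80665 N/kgf) = 274.823 kgf

274.8 kgf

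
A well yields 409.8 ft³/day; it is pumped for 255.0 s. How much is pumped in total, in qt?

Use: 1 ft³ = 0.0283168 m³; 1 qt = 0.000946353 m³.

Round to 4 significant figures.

36.19 qt

409.8 ft³/day → 1.34308×10⁻⁴ m³/s
V = Q × t = 1.34308×10⁻⁴ × 255 = 0.0342485 m³
In qt: 0.0342485 / 0.000946353 = 36.19 qt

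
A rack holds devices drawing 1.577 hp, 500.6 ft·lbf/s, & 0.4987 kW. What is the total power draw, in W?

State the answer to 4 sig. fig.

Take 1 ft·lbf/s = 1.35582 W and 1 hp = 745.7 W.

2353 W

1.577 hp × 745.7 = 1175.97 W
500.6 ft·lbf/s × 1.35582 = 678.723 W
0.4987 kW × 1000 = 498.7 W
Combined: 1175.97 + 678.723 + 498.7 = 2353.39 W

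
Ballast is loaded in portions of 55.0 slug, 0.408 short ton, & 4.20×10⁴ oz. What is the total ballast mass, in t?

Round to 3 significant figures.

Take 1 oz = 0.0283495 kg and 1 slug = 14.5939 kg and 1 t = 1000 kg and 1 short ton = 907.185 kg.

2.36 t

55.0 slug × 14.5939 = 802.664 kg
0.408 short ton × 907.185 = 370.131 kg
4.20×10⁴ oz × 0.0283495 = 1190.68 kg
Sum: 802.664 + 370.131 + 1190.68 = 2363.48 kg
In t: 2363.48 / 1000 = 2.36348 t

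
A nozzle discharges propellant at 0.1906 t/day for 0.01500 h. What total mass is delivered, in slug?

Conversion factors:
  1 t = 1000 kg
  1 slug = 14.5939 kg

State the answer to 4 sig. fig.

0.1906 t/day → 0.00220602 kg/s
0.01500 h → 54 s
m = ṁ × t = 0.00220602 × 54 = 0.119125 kg
In slug: 0.119125 / 14.5939 = 0.00816266 slug

0.008163 slug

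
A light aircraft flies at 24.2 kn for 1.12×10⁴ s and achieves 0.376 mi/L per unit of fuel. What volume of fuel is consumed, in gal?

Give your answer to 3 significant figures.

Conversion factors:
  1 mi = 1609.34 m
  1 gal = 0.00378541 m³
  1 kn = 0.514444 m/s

24.2 kn → 12.4495 m/s
d = v × t = 12.4495 × 11200 = 139434 m
0.376 mi/L → 605112 m/m³
V = d / (distance per unit fuel) = 139434 / 605112 = 0.230427 m³
In gal: 0.230427 / 0.00378541 = 60.8724 gal

60.9 gal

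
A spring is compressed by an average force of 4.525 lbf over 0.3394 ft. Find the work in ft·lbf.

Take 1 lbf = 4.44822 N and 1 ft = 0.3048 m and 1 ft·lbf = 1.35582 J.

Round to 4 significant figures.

1.536 ft·lbf

4.525 lbf × 4.44822 = 20.1282 N
0.3394 ft × 0.3048 = 0.103449 m
W = F × d = 20.1282 N × 0.103449 m = 2.08224 J
2.08224 J ÷ (1.35582 J/ft·lbf) = 1.53578 ft·lbf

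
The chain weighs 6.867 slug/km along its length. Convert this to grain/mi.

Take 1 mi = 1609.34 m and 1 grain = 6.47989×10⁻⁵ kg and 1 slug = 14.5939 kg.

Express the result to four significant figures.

2.489×10⁶ grain/mi

6.867 slug/km × 14.5939 kg/slug ÷ 1000 m/km = 0.100216 kg/m
0.100216 kg/m ÷ 6.47989×10⁻⁵ kg/grain × 1609.34 m/mi = 2.48896×10⁶ grain/mi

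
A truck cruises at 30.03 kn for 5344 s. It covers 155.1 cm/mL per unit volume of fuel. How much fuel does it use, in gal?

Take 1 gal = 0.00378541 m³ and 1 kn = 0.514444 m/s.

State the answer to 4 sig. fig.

14.06 gal

30.03 kn → 15.4488 m/s
d = v × t = 15.4488 × 5344 = 82558.4 m
155.1 cm/mL → 1.551×10⁶ m/m³
V = d / (distance per unit fuel) = 82558.4 / 1.551×10⁶ = 0.0532291 m³
In gal: 0.0532291 / 0.00378541 = 14.0616 gal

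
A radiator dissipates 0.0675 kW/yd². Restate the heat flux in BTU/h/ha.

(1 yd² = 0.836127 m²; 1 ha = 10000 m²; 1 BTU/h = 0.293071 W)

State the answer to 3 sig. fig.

0.0675 kW/yd² × 1000 W/kW ÷ 0.836127 m²/yd² = 80.7294 W/m²
80.7294 W/m² ÷ 0.293071 W/BTU/h × 10000 m²/ha = 2.7546×10⁶ BTU/h/ha

2.75×10⁶ BTU/h/ha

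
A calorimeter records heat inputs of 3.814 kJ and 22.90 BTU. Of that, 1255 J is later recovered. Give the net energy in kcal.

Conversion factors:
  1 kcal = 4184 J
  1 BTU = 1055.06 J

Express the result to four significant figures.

3.814 kJ × 1000 → 3814 J
22.90 BTU × 1055.06 → 24160.9 J
1255 J (already J)
Result: 3814 + 24160.9 − 1255 = 26719.9 J
In kcal: 26719.9 / 4184 = 6.38621 kcal

6.386 kcal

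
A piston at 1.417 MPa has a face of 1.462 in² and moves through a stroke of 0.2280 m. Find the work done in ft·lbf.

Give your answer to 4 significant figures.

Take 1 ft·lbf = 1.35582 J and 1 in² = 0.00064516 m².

1.417 MPa → 1.417×10⁶ Pa
1.462 in² → 9.43224×10⁻⁴ m²
F = P × A = 1.417×10⁶ × 9.43224×10⁻⁴ = 1336.55 N
W = F × d = 1336.55 × 0.228 = 304.733 J
In ft·lbf: 304.733 / 1.35582 = 224.759 ft·lbf

224.8 ft·lbf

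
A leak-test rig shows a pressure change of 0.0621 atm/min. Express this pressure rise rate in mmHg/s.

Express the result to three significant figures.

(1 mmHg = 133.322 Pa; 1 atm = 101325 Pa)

0.787 mmHg/s

0.0621 atm/min × 101325 Pa/atm ÷ 60 s/min = 104.871 Pa/s
104.871 Pa/s ÷ 133.322 Pa/mmHg = 0.786599 mmHg/s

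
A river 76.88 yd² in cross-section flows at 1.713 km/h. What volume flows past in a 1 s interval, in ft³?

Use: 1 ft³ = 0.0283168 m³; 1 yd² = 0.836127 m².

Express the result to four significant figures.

1.713 km/h × (1/3.6) → 0.475833 m/s
76.88 yd² × 0.836127 → 64.2814 m²
V = v × A × t = 0.475833 m/s × 64.2814 m² × 1 s = 30.5872 m³
30.5872 m³ ÷ (0.0283168 m³/ft³) = 1080.18 ft³

1080 ft³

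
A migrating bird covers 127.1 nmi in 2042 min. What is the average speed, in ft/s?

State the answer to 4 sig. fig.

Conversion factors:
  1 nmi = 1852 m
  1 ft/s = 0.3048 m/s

127.1 nmi × 1852 = 235389 m
2042 min × 60 = 122520 s
v = d / t = 235389 m / 122520 s = 1.92123 m/s
1.92123 m/s ÷ (0.3048 m/s/ft/s) = 6.30325 ft/s

6.303 ft/s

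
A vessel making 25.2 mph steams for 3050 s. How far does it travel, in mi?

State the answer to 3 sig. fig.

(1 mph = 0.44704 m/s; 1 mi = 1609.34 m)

25.2 mph × 0.44704 → 11.2654 m/s
d = v × t = 11.2654 m/s × 3050 s = 34359.5 m
34359.5 m ÷ (1609.34 m/mi) = 21.3501 mi

21.4 mi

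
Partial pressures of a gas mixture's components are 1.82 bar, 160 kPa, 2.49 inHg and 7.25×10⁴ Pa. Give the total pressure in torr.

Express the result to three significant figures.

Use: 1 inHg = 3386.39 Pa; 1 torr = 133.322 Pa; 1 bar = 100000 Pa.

1.82 bar × 100000 = 182000 Pa
160 kPa × 1000 = 160000 Pa
2.49 inHg × 3386.39 = 8432.11 Pa
7.25×10⁴ Pa (already Pa)
Sum: 182000 + 160000 + 8432.11 + 72500 = 422932 Pa
In torr: 422932 / 133.322 = 3172.26 torr

3170 torr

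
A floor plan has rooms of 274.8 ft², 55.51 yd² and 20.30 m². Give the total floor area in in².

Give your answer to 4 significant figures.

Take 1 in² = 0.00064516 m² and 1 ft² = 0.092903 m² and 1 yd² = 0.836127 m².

274.8 ft² × 0.092903 → 25.5297 m²
55.51 yd² × 0.836127 → 46.4134 m²
20.30 m² (already m²)
Sum: 25.5297 + 46.4134 + 20.3 = 92.2431 m²
In in²: 92.2431 / 0.00064516 = 142977 in²

1.430×10⁵ in²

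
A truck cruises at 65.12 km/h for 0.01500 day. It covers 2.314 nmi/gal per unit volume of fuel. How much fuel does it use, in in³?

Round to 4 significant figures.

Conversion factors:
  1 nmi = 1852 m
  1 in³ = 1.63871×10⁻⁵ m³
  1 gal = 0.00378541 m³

1264 in³

65.12 km/h → 18.0889 m/s
0.01500 day → 1296 s
d = v × t = 18.0889 × 1296 = 23443.2 m
2.314 nmi/gal → 1.13212×10⁶ m/m³
V = d / (distance per unit fuel) = 23443.2 / 1.13212×10⁶ = 0.0207073 m³
In in³: 0.0207073 / 1.63871×10⁻⁵ = 1263.63 in³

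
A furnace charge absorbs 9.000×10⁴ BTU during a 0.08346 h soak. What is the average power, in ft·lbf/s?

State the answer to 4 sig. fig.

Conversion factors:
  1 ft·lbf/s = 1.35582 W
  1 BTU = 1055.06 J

9.000×10⁴ BTU × 1055.06 = 9.49554×10⁷ J
0.08346 h × 3600 = 300.456 s
P = E / t = 9.49554×10⁷ J / 300.456 s = 316038 W
316038 W ÷ (1.35582 W/ft·lbf/s) = 233097 ft·lbf/s

2.331×10⁵ ft·lbf/s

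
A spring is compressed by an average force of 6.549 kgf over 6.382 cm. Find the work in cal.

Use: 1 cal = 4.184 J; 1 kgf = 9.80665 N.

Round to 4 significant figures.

0.9796 cal

6.549 kgf × 9.80665 = 64.2238 N
6.382 cm × 0.01 = 0.06382 m
W = F × d = 64.2238 N × 0.06382 m = 4.09876 J
4.09876 J ÷ (4.184 J/cal) = 0.979627 cal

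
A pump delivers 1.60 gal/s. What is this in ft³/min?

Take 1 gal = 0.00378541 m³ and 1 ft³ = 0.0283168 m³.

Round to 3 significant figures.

1.60 gal/s × 0.00378541 m³/gal = 0.00605666 m³/s
0.00605666 m³/s ÷ 0.0283168 m³/ft³ × 60 s/min = 12.8334 ft³/min

12.8 ft³/min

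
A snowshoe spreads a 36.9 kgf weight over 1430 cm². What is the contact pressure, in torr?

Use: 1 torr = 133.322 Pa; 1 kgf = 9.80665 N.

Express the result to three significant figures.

36.9 kgf × 9.80665 → 361.865 N
1430 cm² × 0.0001 → 0.143 m²
P = F / A = 361.865 N / 0.143 m² = 2530.52 Pa
2530.52 Pa ÷ (133.322 Pa/torr) = 18.9805 torr

19.0 torr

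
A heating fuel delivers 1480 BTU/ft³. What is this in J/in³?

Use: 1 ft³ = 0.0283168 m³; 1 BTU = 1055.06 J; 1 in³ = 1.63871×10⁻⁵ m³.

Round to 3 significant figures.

904 J/in³

1480 BTU/ft³ × 1055.06 J/BTU ÷ 0.0283168 m³/ft³ = 5.51435×10⁷ J/m³
5.51435×10⁷ J/m³ × 1.63871×10⁻⁵ m³/in³ = 903.642 J/in³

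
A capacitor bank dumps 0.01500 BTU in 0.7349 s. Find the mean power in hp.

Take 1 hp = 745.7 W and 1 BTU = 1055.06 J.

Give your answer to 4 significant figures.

0.02888 hp

0.01500 BTU × 1055.06 → 15.8259 J
P = E / t = 15.8259 J / 0.7349 s = 21.5348 W
21.5348 W ÷ (745.7 W/hp) = 0.0288786 hp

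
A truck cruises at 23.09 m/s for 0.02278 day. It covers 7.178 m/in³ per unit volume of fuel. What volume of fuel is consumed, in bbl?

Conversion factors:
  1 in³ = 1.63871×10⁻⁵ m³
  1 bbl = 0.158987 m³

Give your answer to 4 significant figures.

0.02278 day → 1968.19 s
d = v × t = 23.09 × 1968.19 = 45445.5 m
7.178 m/in³ → 438027 m/m³
V = d / (distance per unit fuel) = 45445.5 / 438027 = 0.10375 m³
In bbl: 0.10375 / 0.158987 = 0.652569 bbl

0.6526 bbl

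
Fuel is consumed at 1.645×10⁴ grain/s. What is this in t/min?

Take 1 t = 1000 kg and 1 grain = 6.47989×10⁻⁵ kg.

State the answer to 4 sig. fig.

1.645×10⁴ grain/s × 6.47989×10⁻⁵ kg/grain = 1.06594 kg/s
1.06594 kg/s ÷ 1000 kg/t × 60 s/min = 0.0639564 t/min

0.06396 t/min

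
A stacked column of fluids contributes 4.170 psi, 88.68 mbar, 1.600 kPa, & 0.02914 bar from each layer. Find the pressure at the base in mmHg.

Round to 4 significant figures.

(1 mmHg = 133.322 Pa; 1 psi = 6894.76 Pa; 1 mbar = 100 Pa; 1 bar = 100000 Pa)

316.0 mmHg

4.170 psi × 6894.76 → 28751.1 Pa
88.68 mbar × 100 → 8868 Pa
1.600 kPa × 1000 → 1600 Pa
0.02914 bar × 100000 → 2914 Pa
Sum: 28751.1 + 8868 + 1600 + 2914 = 42133.1 Pa
In mmHg: 42133.1 / 133.322 = 316.025 mmHg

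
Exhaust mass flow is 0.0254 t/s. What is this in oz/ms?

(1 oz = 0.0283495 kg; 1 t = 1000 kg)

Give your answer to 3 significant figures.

0.0254 t/s × 1000 kg/t = 25.4 kg/s
25.4 kg/s ÷ 0.0283495 kg/oz × 0.001 s/ms = 0.895959 oz/ms

0.896 oz/ms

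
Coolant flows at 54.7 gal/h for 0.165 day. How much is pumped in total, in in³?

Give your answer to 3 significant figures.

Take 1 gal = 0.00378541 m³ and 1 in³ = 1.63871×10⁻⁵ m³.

5.00×10⁴ in³

54.7 gal/h → 5.75172×10⁻⁵ m³/s
0.165 day → 14256 s
V = Q × t = 5.75172×10⁻⁵ × 14256 = 0.819965 m³
In in³: 0.819965 / 1.63871×10⁻⁵ = 50037.2 in³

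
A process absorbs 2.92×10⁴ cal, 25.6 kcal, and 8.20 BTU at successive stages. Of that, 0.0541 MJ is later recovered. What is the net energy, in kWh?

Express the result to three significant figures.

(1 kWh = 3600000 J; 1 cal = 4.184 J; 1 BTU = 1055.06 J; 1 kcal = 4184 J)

2.92×10⁴ cal × 4.184 = 122173 J
25.6 kcal × 4184 = 107110 J
8.20 BTU × 1055.06 = 8651.49 J
0.0541 MJ × 1000000 = 54100 J
Net: 122173 + 107110 + 8651.49 − 54100 = 183834 J
In kWh: 183834 / 3600000 = 0.051065 kWh

0.0511 kWh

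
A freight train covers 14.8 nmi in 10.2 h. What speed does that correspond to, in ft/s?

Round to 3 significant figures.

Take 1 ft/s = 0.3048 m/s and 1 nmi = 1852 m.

2.45 ft/s

14.8 nmi × 1852 = 27409.6 m
10.2 h × 3600 = 36720 s
v = d / t = 27409.6 m / 36720 s = 0.746449 m/s
0.746449 m/s ÷ (0.3048 m/s/ft/s) = 2.44898 ft/s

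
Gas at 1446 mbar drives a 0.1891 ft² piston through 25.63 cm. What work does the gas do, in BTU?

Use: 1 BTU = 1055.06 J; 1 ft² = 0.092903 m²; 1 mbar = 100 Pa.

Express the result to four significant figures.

0.6171 BTU

1446 mbar → 144600 Pa
0.1891 ft² → 0.017568 m²
F = P × A = 144600 × 0.017568 = 2540.33 N
25.63 cm → 0.2563 m
W = F × d = 2540.33 × 0.2563 = 651.087 J
In BTU: 651.087 / 1055.06 = 0.617109 BTU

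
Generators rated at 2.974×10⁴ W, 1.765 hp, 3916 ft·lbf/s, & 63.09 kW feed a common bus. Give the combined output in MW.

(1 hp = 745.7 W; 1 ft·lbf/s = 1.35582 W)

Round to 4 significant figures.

2.974×10⁴ W (already W)
1.765 hp × 745.7 = 1316.16 W
3916 ft·lbf/s × 1.35582 = 5309.39 W
63.09 kW × 1000 = 63090 W
Sum: 29740 + 1316.16 + 5309.39 + 63090 = 99455.6 W
In MW: 99455.6 / 1000000 = 0.0994556 MW

0.09946 MW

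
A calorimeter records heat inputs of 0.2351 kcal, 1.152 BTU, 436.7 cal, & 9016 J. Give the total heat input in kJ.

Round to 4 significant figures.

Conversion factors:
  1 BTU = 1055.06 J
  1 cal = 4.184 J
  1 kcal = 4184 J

13.04 kJ

0.2351 kcal × 4184 = 983.658 J
1.152 BTU × 1055.06 = 1215.43 J
436.7 cal × 4.184 = 1827.15 J
9016 J (already J)
Total: 983.658 + 1215.43 + 1827.15 + 9016 = 13042.2 J
In kJ: 13042.2 / 1000 = 13.0422 kJ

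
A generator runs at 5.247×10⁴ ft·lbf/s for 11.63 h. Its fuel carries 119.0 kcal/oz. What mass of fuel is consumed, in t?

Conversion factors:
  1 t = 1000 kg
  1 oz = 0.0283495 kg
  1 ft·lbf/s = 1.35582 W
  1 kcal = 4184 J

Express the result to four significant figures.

5.247×10⁴ ft·lbf/s → 71139.9 W
11.63 h → 41868 s
E = P × t = 71139.9 × 41868 = 2.97849×10⁹ J
119.0 kcal/oz → 1.75628×10⁷ J/kg
m = E / e_s = 2.97849×10⁹ / 1.75628×10⁷ = 169.591 kg
In t: 169.591 / 1000 = 0.169591 t

0.1696 t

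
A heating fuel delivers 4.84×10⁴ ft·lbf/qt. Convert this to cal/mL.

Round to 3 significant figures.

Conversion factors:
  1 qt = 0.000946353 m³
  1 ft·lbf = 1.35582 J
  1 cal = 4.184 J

16.6 cal/mL

4.84×10⁴ ft·lbf/qt × 1.35582 J/ft·lbf ÷ 0.000946353 m³/qt = 6.93417×10⁷ J/m³
6.93417×10⁷ J/m³ ÷ 4.184 J/cal × 10⁻⁶ m³/mL = 16.5731 cal/mL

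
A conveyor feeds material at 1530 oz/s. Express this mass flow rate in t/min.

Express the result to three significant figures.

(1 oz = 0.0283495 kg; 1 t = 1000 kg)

1530 oz/s × 0.0283495 kg/oz = 43.3747 kg/s
43.3747 kg/s ÷ 1000 kg/t × 60 s/min = 2.60248 t/min

2.60 t/min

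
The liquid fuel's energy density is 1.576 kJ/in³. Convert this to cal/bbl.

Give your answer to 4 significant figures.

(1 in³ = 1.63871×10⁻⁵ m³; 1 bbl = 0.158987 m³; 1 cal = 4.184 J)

1.576 kJ/in³ × 1000 J/kJ ÷ 1.63871×10⁻⁵ m³/in³ = 9.61732×10⁷ J/m³
9.61732×10⁷ J/m³ ÷ 4.184 J/cal × 0.158987 m³/bbl = 3.65447×10⁶ cal/bbl

3.654×10⁶ cal/bbl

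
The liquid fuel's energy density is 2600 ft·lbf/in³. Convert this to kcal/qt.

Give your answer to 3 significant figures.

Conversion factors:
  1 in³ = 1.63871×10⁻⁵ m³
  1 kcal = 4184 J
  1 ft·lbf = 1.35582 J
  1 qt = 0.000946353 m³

2600 ft·lbf/in³ × 1.35582 J/ft·lbf ÷ 1.63871×10⁻⁵ m³/in³ = 2.15116×10⁸ J/m³
2.15116×10⁸ J/m³ ÷ 4184 J/kcal × 0.000946353 m³/qt = 48.6558 kcal/qt

48.7 kcal/qt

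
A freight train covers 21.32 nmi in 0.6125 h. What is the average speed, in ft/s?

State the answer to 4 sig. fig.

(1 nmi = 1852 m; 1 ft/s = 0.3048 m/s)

21.32 nmi × 1852 = 39484.6 m
0.6125 h × 3600 = 2205 s
v = d / t = 39484.6 m / 2205 s = 17.9068 m/s
17.9068 m/s ÷ (0.3048 m/s/ft/s) = 58.7493 ft/s

58.75 ft/s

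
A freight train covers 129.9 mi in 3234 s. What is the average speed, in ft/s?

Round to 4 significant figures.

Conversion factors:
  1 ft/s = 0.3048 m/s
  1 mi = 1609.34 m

129.9 mi × 1609.34 → 209053 m
v = d / t = 209053 m / 3234 s = 64.6422 m/s
64.6422 m/s ÷ (0.3048 m/s/ft/s) = 212.081 ft/s

212.1 ft/s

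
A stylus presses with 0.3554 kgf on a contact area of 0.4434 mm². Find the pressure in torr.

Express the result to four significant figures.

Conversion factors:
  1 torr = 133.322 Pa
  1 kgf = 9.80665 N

0.3554 kgf × 9.80665 → 3.48528 N
0.4434 mm² × 10⁻⁶ → 4.434×10⁻⁷ m²
P = F / A = 3.48528 N / 4.434×10⁻⁷ m² = 7.86035×10⁶ Pa
7.86035×10⁶ Pa ÷ (133.322 Pa/torr) = 58957.6 torr

5.896×10⁴ torr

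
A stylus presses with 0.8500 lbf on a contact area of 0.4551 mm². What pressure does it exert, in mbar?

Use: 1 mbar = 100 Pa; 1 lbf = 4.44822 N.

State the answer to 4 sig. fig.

0.8500 lbf × 4.44822 → 3.78099 N
0.4551 mm² × 10⁻⁶ → 4.551×10⁻⁷ m²
P = F / A = 3.78099 N / 4.551×10⁻⁷ m² = 8.30804×10⁶ Pa
8.30804×10⁶ Pa ÷ (100 Pa/mbar) = 83080.4 mbar

8.308×10⁴ mbar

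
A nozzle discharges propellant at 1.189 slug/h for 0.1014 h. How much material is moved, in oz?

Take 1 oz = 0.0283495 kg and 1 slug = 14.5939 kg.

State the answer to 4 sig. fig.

62.06 oz

1.189 slug/h → 0.00482004 kg/s
0.1014 h → 365.04 s
m = ṁ × t = 0.00482004 × 365.04 = 1.75951 kg
In oz: 1.75951 / 0.0283495 = 62.0649 oz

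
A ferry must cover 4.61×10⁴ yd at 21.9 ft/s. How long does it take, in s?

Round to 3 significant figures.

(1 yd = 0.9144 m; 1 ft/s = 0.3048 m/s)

4.61×10⁴ yd × 0.9144 → 42153.8 m
21.9 ft/s × 0.3048 → 6.67512 m/s
t = d / v = 42153.8 m / 6.67512 m/s = 6315.06 s

6320 s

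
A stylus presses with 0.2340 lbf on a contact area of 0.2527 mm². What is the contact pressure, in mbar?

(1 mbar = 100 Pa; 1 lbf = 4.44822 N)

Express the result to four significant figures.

4.119×10⁴ mbar

0.2340 lbf × 4.44822 → 1.04088 N
0.2527 mm² × 10⁻⁶ → 2.527×10⁻⁷ m²
P = F / A = 1.04088 N / 2.527×10⁻⁷ m² = 4.11903×10⁶ Pa
4.11903×10⁶ Pa ÷ (100 Pa/mbar) = 41190.3 mbar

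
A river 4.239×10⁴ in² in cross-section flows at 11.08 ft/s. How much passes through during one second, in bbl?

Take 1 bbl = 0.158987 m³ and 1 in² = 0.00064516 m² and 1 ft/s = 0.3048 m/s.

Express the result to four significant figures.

11.08 ft/s × 0.3048 → 3.37718 m/s
4.239×10⁴ in² × 0.00064516 → 27.3483 m²
V = v × A × t = 3.37718 m/s × 27.3483 m² × 1 s = 92.3601 m³
92.3601 m³ ÷ (0.158987 m³/bbl) = 580.929 bbl

580.9 bbl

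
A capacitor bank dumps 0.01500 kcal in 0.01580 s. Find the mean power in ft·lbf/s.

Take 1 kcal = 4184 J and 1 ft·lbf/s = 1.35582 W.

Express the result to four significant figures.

2930 ft·lbf/s

0.01500 kcal × 4184 → 62.76 J
P = E / t = 62.76 J / 0.0158 s = 3972.15 W
3972.15 W ÷ (1.35582 W/ft·lbf/s) = 2929.7 ft·lbf/s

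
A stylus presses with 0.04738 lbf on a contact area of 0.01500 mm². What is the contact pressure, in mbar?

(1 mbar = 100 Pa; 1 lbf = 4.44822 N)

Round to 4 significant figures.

1.405×10⁵ mbar

0.04738 lbf × 4.44822 = 0.210757 N
0.01500 mm² × 10⁻⁶ = 1.5×10⁻⁸ m²
P = F / A = 0.210757 N / 1.5×10⁻⁸ m² = 1.40505×10⁷ Pa
1.40505×10⁷ Pa ÷ (100 Pa/mbar) = 140505 mbar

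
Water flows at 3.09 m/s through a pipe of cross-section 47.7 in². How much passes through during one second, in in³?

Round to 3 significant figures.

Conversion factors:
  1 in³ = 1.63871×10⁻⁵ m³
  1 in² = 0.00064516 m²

47.7 in² × 0.00064516 = 0.0307741 m²
V = v × A × t = 3.09 m/s × 0.0307741 m² × 1 s = 0.095092 m³
0.095092 m³ ÷ (1.63871×10⁻⁵ m³/in³) = 5802.86 in³

5800 in³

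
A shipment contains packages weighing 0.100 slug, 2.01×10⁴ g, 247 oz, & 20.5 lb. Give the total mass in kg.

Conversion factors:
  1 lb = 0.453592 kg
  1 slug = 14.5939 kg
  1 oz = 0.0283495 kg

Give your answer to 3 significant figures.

0.100 slug × 14.5939 → 1.45939 kg
2.01×10⁴ g × 0.001 → 20.1 kg
247 oz × 0.0283495 → 7.00233 kg
20.5 lb × 0.453592 → 9.29864 kg
Combined: 1.45939 + 20.1 + 7.00233 + 9.29864 = 37.8604 kg

37.9 kg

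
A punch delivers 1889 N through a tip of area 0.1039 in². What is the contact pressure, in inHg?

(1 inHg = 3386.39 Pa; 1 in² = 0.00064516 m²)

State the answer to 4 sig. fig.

8322 inHg

0.1039 in² × 0.00064516 = 6.70321×10⁻⁵ m²
P = F / A = 1889 N / 6.70321×10⁻⁵ m² = 2.81805×10⁷ Pa
2.81805×10⁷ Pa ÷ (3386.39 Pa/inHg) = 8321.69 inHg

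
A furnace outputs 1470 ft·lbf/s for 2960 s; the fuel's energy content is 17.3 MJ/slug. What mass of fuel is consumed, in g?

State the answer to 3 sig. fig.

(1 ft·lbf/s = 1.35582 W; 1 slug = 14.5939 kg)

4980 g

1470 ft·lbf/s → 1993.06 W
E = P × t = 1993.06 × 2960 = 5.89946×10⁶ J
17.3 MJ/slug → 1.18543×10⁶ J/kg
m = E / e_s = 5.89946×10⁶ / 1.18543×10⁶ = 4.97664 kg
In g: 4.97664 / 0.001 = 4976.64 g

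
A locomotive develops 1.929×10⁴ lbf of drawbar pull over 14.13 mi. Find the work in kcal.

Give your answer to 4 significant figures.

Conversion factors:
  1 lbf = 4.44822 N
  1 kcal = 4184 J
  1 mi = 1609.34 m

4.664×10⁵ kcal

1.929×10⁴ lbf × 4.44822 = 85806.2 N
14.13 mi × 1609.34 = 22740 m
W = F × d = 85806.2 N × 22740 m = 1.95123×10⁹ J
1.95123×10⁹ J ÷ (4184 J/kcal) = 466355 kcal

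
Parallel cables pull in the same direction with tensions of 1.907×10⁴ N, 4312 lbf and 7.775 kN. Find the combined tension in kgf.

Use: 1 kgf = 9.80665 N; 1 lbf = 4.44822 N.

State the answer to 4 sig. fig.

1.907×10⁴ N (already N)
4312 lbf × 4.44822 = 19180.7 N
7.775 kN × 1000 = 7775 N
Sum: 19070 + 19180.7 + 7775 = 46025.7 N
In kgf: 46025.7 / 9.80665 = 4693.32 kgf

4693 kgf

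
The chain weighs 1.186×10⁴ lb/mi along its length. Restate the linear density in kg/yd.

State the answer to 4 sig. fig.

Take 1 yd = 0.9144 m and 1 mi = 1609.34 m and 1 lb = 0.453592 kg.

3.057 kg/yd

1.186×10⁴ lb/mi × 0.453592 kg/lb ÷ 1609.34 m/mi = 3.34274 kg/m
3.34274 kg/m × 0.9144 m/yd = 3.0566 kg/yd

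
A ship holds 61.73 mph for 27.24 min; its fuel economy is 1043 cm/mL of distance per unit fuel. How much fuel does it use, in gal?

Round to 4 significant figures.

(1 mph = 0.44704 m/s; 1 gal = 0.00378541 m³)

1.142 gal

61.73 mph → 27.5958 m/s
27.24 min → 1634.4 s
d = v × t = 27.5958 × 1634.4 = 45102.6 m
1043 cm/mL → 1.043×10⁷ m/m³
V = d / (distance per unit fuel) = 45102.6 / 1.043×10⁷ = 0.00432431 m³
In gal: 0.00432431 / 0.00378541 = 1.14236 gal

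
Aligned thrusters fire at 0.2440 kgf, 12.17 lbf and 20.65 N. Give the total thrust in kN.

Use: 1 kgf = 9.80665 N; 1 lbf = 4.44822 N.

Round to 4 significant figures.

0.07718 kN

0.2440 kgf × 9.80665 = 2.39282 N
12.17 lbf × 4.44822 = 54.1348 N
20.65 N (already N)
Total: 2.39282 + 54.1348 + 20.65 = 77.1776 N
In kN: 77.1776 / 1000 = 0.0771776 kN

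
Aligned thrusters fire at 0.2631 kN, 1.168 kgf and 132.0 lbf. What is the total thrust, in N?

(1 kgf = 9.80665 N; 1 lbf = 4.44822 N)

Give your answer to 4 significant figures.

861.7 N

0.2631 kN × 1000 → 263.1 N
1.168 kgf × 9.80665 → 11.4542 N
132.0 lbf × 4.44822 → 587.165 N
Combined: 263.1 + 11.4542 + 587.165 = 861.719 N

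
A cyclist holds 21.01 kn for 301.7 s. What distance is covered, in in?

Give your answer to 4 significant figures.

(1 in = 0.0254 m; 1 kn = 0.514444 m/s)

21.01 kn × 0.514444 = 10.8085 m/s
d = v × t = 10.8085 m/s × 301.7 s = 3260.92 m
3260.92 m ÷ (0.0254 m/in) = 128383 in

1.284×10⁵ in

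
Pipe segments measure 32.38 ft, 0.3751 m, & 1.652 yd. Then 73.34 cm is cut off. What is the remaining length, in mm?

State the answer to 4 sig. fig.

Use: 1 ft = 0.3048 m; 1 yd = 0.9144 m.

1.102×10⁴ mm

32.38 ft × 0.3048 = 9.86942 m
0.3751 m (already m)
1.652 yd × 0.9144 = 1.51059 m
73.34 cm × 0.01 = 0.7334 m
Result: 9.86942 + 0.3751 + 1.51059 − 0.7334 = 11.0217 m
In mm: 11.0217 / 0.001 = 11021.7 mm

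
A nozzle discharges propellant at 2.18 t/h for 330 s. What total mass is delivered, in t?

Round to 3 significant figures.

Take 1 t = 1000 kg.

0.200 t

2.18 t/h → 0.605556 kg/s
m = ṁ × t = 0.605556 × 330 = 199.833 kg
In t: 199.833 / 1000 = 0.199833 t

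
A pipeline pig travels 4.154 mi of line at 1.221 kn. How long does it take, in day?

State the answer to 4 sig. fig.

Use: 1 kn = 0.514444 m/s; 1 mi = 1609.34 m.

0.1232 day

4.154 mi × 1609.34 → 6685.2 m
1.221 kn × 0.514444 → 0.628136 m/s
t = d / v = 6685.2 m / 0.628136 m/s = 10642.9 s
10642.9 s ÷ (86400 s/day) = 0.123182 day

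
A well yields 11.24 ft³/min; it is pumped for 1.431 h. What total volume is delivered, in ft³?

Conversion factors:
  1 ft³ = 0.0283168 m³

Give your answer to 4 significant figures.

11.24 ft³/min → 0.00530468 m³/s
1.431 h → 5151.6 s
V = Q × t = 0.00530468 × 5151.6 = 27.3276 m³
In ft³: 27.3276 / 0.0283168 = 965.067 ft³

965.1 ft³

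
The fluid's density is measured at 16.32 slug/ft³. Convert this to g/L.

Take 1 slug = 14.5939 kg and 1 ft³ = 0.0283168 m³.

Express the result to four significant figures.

16.32 slug/ft³ × 14.5939 kg/slug ÷ 0.0283168 m³/ft³ = 8410.99 kg/m³
8410.99 kg/m³ ÷ 0.001 kg/g × 0.001 m³/L = 8410.99 g/L

8411 g/L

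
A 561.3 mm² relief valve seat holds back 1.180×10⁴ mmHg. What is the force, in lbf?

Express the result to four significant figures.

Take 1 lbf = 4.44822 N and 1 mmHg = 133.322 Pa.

198.5 lbf

1.180×10⁴ mmHg × 133.322 = 1.5732×10⁶ Pa
561.3 mm² × 10⁻⁶ = 5.613×10⁻⁴ m²
F = P × A = 1.5732×10⁶ Pa × 5.613×10⁻⁴ m² = 883.037 N
883.037 N ÷ (4.44822 N/lbf) = 198.515 lbf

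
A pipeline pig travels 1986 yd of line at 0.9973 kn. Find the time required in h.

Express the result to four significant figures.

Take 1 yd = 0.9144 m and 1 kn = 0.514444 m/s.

0.9832 h

1986 yd × 0.9144 → 1816 m
0.9973 kn × 0.514444 → 0.513055 m/s
t = d / v = 1816 m / 0.513055 m/s = 3539.58 s
3539.58 s ÷ (3600 s/h) = 0.983217 h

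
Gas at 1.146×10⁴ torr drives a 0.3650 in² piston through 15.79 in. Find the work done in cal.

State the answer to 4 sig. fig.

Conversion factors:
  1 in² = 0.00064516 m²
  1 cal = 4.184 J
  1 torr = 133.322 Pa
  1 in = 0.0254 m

34.49 cal

1.146×10⁴ torr → 1.52787×10⁶ Pa
0.3650 in² → 2.35483×10⁻⁴ m²
F = P × A = 1.52787×10⁶ × 2.35483×10⁻⁴ = 359.787 N
15.79 in → 0.401066 m
W = F × d = 359.787 × 0.401066 = 144.298 J
In cal: 144.298 / 4.184 = 34.488 cal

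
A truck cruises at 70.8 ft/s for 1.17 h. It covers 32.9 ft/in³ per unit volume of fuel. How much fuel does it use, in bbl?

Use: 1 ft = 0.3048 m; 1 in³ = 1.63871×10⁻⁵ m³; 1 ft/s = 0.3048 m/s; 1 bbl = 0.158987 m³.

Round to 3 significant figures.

0.934 bbl

70.8 ft/s → 21.5798 m/s
1.17 h → 4212 s
d = v × t = 21.5798 × 4212 = 90894.1 m
32.9 ft/in³ → 611940 m/m³
V = d / (distance per unit fuel) = 90894.1 / 611940 = 0.148534 m³
In bbl: 0.148534 / 0.158987 = 0.934252 bbl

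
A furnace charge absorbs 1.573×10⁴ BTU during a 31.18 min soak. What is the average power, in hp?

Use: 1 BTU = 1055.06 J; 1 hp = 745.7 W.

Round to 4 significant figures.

11.90 hp

1.573×10⁴ BTU × 1055.06 → 1.65961×10⁷ J
31.18 min × 60 → 1870.8 s
P = E / t = 1.65961×10⁷ J / 1870.8 s = 8871.12 W
8871.12 W ÷ (745.7 W/hp) = 11.8964 hp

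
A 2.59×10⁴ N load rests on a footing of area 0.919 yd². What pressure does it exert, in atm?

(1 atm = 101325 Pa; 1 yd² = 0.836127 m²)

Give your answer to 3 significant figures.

0.919 yd² × 0.836127 = 0.768401 m²
P = F / A = 25900 N / 0.768401 m² = 33706.4 Pa
33706.4 Pa ÷ (101325 Pa/atm) = 0.332656 atm

0.333 atm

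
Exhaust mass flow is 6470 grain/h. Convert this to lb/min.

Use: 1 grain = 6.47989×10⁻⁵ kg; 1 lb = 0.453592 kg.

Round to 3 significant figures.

6470 grain/h × 6.47989×10⁻⁵ kg/grain ÷ 3600 s/h = 1.16458×10⁻⁴ kg/s
1.16458×10⁻⁴ kg/s ÷ 0.453592 kg/lb × 60 s/min = 0.0154048 lb/min

0.0154 lb/min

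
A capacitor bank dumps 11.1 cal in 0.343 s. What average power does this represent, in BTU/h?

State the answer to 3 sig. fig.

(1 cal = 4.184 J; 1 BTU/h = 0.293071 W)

462 BTU/h

11.1 cal × 4.184 = 46.4424 J
P = E / t = 46.4424 J / 0.343 s = 135.401 W
135.401 W ÷ (0.293071 W/BTU/h) = 462.007 BTU/h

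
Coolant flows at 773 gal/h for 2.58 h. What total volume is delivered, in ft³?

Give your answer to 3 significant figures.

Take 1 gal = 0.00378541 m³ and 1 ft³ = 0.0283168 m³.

773 gal/h → 8.12812×10⁻⁴ m³/s
2.58 h → 9288 s
V = Q × t = 8.12812×10⁻⁴ × 9288 = 7.5494 m³
In ft³: 7.5494 / 0.0283168 = 266.605 ft³

267 ft³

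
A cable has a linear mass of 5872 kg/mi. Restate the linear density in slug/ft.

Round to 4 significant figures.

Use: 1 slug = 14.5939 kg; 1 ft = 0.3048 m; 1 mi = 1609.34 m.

5872 kg/mi ÷ 1609.34 m/mi = 3.6487 kg/m
3.6487 kg/m ÷ 14.5939 kg/slug × 0.3048 m/ft = 0.0762047 slug/ft

0.07620 slug/ft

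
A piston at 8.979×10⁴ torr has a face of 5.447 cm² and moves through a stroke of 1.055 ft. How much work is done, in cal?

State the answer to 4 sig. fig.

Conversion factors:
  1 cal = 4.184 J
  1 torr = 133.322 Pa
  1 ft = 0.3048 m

8.979×10⁴ torr → 1.1971×10⁷ Pa
5.447 cm² → 5.447×10⁻⁴ m²
F = P × A = 1.1971×10⁷ × 5.447×10⁻⁴ = 6520.6 N
1.055 ft → 0.321564 m
W = F × d = 6520.6 × 0.321564 = 2096.79 J
In cal: 2096.79 / 4.184 = 501.145 cal

501.1 cal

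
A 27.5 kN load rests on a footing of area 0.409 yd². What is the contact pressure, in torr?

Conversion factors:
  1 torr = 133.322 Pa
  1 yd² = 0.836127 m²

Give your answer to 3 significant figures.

27.5 kN × 1000 = 27500 N
0.409 yd² × 0.836127 = 0.341976 m²
P = F / A = 27500 N / 0.341976 m² = 80415 Pa
80415 Pa ÷ (133.322 Pa/torr) = 603.164 torr

603 torr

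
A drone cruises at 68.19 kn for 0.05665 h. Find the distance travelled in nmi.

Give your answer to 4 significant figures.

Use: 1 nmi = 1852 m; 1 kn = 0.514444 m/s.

68.19 kn × 0.514444 = 35.0799 m/s
0.05665 h × 3600 = 203.94 s
d = v × t = 35.0799 m/s × 203.94 s = 7154.19 m
7154.19 m ÷ (1852 m/nmi) = 3.86295 nmi

3.863 nmi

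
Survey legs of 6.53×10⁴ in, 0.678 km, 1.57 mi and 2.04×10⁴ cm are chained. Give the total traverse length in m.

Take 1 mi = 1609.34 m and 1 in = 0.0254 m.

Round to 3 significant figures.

5070 m

6.53×10⁴ in × 0.0254 = 1658.62 m
0.678 km × 1000 = 678 m
1.57 mi × 1609.34 = 2526.66 m
2.04×10⁴ cm × 0.01 = 204 m
Sum: 1658.62 + 678 + 2526.66 + 204 = 5067.28 m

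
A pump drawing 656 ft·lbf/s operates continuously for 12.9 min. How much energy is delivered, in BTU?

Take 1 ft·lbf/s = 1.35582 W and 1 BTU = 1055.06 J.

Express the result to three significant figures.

652 BTU

656 ft·lbf/s × 1.35582 → 889.418 W
12.9 min × 60 → 774 s
E = P × t = 889.418 W × 774 s = 688410 J
688410 J ÷ (1055.06 J/BTU) = 652.484 BTU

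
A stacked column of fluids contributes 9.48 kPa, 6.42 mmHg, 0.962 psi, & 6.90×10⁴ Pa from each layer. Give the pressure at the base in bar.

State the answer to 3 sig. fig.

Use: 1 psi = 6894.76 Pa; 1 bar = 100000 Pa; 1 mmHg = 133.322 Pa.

0.860 bar

9.48 kPa × 1000 = 9480 Pa
6.42 mmHg × 133.322 = 855.927 Pa
0.962 psi × 6894.76 = 6632.76 Pa
6.90×10⁴ Pa (already Pa)
Combined: 9480 + 855.927 + 6632.76 + 69000 = 85968.7 Pa
In bar: 85968.7 / 100000 = 0.859687 bar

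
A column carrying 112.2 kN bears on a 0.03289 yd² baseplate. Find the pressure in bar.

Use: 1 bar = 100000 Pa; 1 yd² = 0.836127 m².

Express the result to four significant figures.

40.80 bar

112.2 kN × 1000 = 112200 N
0.03289 yd² × 0.836127 = 0.0275002 m²
P = F / A = 112200 N / 0.0275002 m² = 4.07997×10⁶ Pa
4.07997×10⁶ Pa ÷ (100000 Pa/bar) = 40.7997 bar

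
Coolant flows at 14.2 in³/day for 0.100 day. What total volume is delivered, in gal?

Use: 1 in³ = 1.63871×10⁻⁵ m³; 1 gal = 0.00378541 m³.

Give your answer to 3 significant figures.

0.00615 gal

14.2 in³/day → 2.69325×10⁻⁹ m³/s
0.100 day → 8640 s
V = Q × t = 2.69325×10⁻⁹ × 8640 = 2.32697×10⁻⁵ m³
In gal: 2.32697×10⁻⁵ / 0.00378541 = 0.00614721 gal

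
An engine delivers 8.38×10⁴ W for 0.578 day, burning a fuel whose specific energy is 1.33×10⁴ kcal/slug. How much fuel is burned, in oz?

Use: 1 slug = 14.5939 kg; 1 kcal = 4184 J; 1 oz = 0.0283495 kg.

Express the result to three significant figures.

0.578 day → 49939.2 s
E = P × t = 83800 × 49939.2 = 4.1849×10⁹ J
1.33×10⁴ kcal/slug → 3.81305×10⁶ J/kg
m = E / e_s = 4.1849×10⁹ / 3.81305×10⁶ = 1097.52 kg
In oz: 1097.52 / 0.0283495 = 38713.9 oz

3.87×10⁴ oz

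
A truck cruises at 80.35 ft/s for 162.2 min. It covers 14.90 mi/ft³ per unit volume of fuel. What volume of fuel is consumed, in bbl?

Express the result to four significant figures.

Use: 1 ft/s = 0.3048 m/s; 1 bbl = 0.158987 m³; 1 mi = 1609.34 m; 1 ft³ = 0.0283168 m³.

80.35 ft/s → 24.4907 m/s
162.2 min → 9732 s
d = v × t = 24.4907 × 9732 = 238343 m
14.90 mi/ft³ → 846818 m/m³
V = d / (distance per unit fuel) = 238343 / 846818 = 0.281457 m³
In bbl: 0.281457 / 0.158987 = 1.77031 bbl

1.770 bbl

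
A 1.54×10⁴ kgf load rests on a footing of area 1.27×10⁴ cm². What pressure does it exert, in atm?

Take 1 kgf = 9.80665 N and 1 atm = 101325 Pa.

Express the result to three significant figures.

1.54×10⁴ kgf × 9.80665 → 151022 N
1.27×10⁴ cm² × 0.0001 → 1.27 m²
P = F / A = 151022 N / 1.27 m² = 118915 Pa
118915 Pa ÷ (101325 Pa/atm) = 1.1736 atm

1.17 atm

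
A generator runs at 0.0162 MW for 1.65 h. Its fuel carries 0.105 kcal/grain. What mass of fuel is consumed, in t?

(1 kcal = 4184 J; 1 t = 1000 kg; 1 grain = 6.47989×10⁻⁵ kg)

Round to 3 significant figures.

0.0142 t

0.0162 MW → 16200 W
1.65 h → 5940 s
E = P × t = 16200 × 5940 = 9.6228×10⁷ J
0.105 kcal/grain → 6.77974×10⁶ J/kg
m = E / e_s = 9.6228×10⁷ / 6.77974×10⁶ = 14.1935 kg
In t: 14.1935 / 1000 = 0.0141935 t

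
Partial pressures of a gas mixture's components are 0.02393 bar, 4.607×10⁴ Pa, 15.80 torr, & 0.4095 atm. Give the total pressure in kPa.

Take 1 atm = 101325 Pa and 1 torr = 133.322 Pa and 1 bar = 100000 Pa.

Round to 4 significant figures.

92.06 kPa

0.02393 bar × 100000 → 2393 Pa
4.607×10⁴ Pa (already Pa)
15.80 torr × 133.322 → 2106.49 Pa
0.4095 atm × 101325 → 41492.6 Pa
Combined: 2393 + 46070 + 2106.49 + 41492.6 = 92062.1 Pa
In kPa: 92062.1 / 1000 = 92.0621 kPa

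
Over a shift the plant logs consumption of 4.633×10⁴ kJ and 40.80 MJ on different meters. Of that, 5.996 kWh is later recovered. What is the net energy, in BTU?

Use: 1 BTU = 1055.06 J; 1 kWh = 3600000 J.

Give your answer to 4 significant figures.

4.633×10⁴ kJ × 1000 = 4.633×10⁷ J
40.80 MJ × 1000000 = 4.08×10⁷ J
5.996 kWh × 3600000 = 2.15856×10⁷ J
Sum: 4.633×10⁷ + 4.08×10⁷ − 2.15856×10⁷ = 6.55444×10⁷ J
In BTU: 6.55444×10⁷ / 1055.06 = 62123.9 BTU

6.212×10⁴ BTU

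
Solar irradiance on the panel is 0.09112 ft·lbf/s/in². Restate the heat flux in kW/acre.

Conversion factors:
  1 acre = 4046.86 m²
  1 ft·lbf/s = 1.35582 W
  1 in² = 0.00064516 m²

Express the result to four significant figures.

774.9 kW/acre

0.09112 ft·lbf/s/in² × 1.35582 W/ft·lbf/s ÷ 0.00064516 m²/in² = 191.491 W/m²
191.491 W/m² ÷ 1000 W/kW × 4046.86 m²/acre = 774.937 kW/acre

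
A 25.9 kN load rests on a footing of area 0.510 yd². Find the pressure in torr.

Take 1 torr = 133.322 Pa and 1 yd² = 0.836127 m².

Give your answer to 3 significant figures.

25.9 kN × 1000 → 25900 N
0.510 yd² × 0.836127 → 0.426425 m²
P = F / A = 25900 N / 0.426425 m² = 60737.5 Pa
60737.5 Pa ÷ (133.322 Pa/torr) = 455.57 torr

456 torr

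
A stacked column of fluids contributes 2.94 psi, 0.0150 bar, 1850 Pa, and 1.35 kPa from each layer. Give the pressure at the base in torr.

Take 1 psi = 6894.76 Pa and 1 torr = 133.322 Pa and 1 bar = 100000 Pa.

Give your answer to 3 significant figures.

2.94 psi × 6894.76 = 20270.6 Pa
0.0150 bar × 100000 = 1500 Pa
1850 Pa (already Pa)
1.35 kPa × 1000 = 1350 Pa
Total: 20270.6 + 1500 + 1850 + 1350 = 24970.6 Pa
In torr: 24970.6 / 133.322 = 187.295 torr

187 torr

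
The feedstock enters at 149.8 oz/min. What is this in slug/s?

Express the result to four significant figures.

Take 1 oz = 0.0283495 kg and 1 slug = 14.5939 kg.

0.004850 slug/s

149.8 oz/min × 0.0283495 kg/oz ÷ 60 s/min = 0.0707793 kg/s
0.0707793 kg/s ÷ 14.5939 kg/slug = 0.00484992 slug/s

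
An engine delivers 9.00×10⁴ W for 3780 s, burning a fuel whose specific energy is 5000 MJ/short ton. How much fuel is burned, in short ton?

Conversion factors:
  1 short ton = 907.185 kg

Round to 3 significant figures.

0.0680 short ton

E = P × t = 90000 × 3780 = 3.402×10⁸ J
5000 MJ/short ton → 5.51155×10⁶ J/kg
m = E / e_s = 3.402×10⁸ / 5.51155×10⁶ = 61.7249 kg
In short ton: 61.7249 / 907.185 = 0.06804 short ton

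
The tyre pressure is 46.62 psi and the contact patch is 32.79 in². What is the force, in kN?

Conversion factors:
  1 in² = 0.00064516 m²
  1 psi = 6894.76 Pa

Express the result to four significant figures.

6.800 kN

46.62 psi × 6894.76 = 321434 Pa
32.79 in² × 0.00064516 = 0.0211548 m²
F = P × A = 321434 Pa × 0.0211548 m² = 6799.87 N
6799.87 N ÷ (1000 N/kN) = 6.79987 kN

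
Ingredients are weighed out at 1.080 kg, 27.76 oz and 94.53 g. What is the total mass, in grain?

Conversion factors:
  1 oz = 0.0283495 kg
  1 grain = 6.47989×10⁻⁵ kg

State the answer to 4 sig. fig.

3.027×10⁴ grain

1.080 kg (already kg)
27.76 oz × 0.0283495 = 0.786982 kg
94.53 g × 0.001 = 0.09453 kg
Sum: 1.08 + 0.786982 + 0.09453 = 1.96151 kg
In grain: 1.96151 / 6.47989×10⁻⁵ = 30270.7 grain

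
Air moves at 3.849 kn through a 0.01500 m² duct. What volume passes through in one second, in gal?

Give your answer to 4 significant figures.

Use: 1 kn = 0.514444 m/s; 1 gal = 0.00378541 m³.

7.846 gal

3.849 kn × 0.514444 → 1.98009 m/s
V = v × A × t = 1.98009 m/s × 0.015 m² × 1 s = 0.0297014 m³
0.0297014 m³ ÷ (0.00378541 m³/gal) = 7.84628 gal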